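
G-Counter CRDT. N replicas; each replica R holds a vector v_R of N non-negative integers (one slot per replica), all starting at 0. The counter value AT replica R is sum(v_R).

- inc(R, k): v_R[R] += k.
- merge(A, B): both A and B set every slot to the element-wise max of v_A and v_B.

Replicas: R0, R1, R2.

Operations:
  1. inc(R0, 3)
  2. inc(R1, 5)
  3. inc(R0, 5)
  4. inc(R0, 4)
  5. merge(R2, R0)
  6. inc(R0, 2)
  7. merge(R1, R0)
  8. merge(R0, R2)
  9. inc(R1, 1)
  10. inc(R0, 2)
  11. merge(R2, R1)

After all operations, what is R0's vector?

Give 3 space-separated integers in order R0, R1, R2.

Op 1: inc R0 by 3 -> R0=(3,0,0) value=3
Op 2: inc R1 by 5 -> R1=(0,5,0) value=5
Op 3: inc R0 by 5 -> R0=(8,0,0) value=8
Op 4: inc R0 by 4 -> R0=(12,0,0) value=12
Op 5: merge R2<->R0 -> R2=(12,0,0) R0=(12,0,0)
Op 6: inc R0 by 2 -> R0=(14,0,0) value=14
Op 7: merge R1<->R0 -> R1=(14,5,0) R0=(14,5,0)
Op 8: merge R0<->R2 -> R0=(14,5,0) R2=(14,5,0)
Op 9: inc R1 by 1 -> R1=(14,6,0) value=20
Op 10: inc R0 by 2 -> R0=(16,5,0) value=21
Op 11: merge R2<->R1 -> R2=(14,6,0) R1=(14,6,0)

Answer: 16 5 0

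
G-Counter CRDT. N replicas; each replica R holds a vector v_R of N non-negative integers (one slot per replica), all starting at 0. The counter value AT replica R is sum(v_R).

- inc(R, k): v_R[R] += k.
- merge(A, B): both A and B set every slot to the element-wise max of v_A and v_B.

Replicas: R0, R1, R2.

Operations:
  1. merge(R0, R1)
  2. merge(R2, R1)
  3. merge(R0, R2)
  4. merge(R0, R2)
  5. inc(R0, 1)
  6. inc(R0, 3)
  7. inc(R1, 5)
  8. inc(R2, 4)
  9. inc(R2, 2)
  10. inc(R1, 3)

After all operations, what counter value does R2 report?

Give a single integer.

Answer: 6

Derivation:
Op 1: merge R0<->R1 -> R0=(0,0,0) R1=(0,0,0)
Op 2: merge R2<->R1 -> R2=(0,0,0) R1=(0,0,0)
Op 3: merge R0<->R2 -> R0=(0,0,0) R2=(0,0,0)
Op 4: merge R0<->R2 -> R0=(0,0,0) R2=(0,0,0)
Op 5: inc R0 by 1 -> R0=(1,0,0) value=1
Op 6: inc R0 by 3 -> R0=(4,0,0) value=4
Op 7: inc R1 by 5 -> R1=(0,5,0) value=5
Op 8: inc R2 by 4 -> R2=(0,0,4) value=4
Op 9: inc R2 by 2 -> R2=(0,0,6) value=6
Op 10: inc R1 by 3 -> R1=(0,8,0) value=8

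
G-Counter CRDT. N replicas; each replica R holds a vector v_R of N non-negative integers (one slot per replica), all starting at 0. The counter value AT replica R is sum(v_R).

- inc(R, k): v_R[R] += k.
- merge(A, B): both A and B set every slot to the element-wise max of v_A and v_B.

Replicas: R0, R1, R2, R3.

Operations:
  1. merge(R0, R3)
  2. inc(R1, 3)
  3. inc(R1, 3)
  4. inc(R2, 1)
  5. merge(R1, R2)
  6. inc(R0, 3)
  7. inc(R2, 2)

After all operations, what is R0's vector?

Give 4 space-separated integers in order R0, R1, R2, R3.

Op 1: merge R0<->R3 -> R0=(0,0,0,0) R3=(0,0,0,0)
Op 2: inc R1 by 3 -> R1=(0,3,0,0) value=3
Op 3: inc R1 by 3 -> R1=(0,6,0,0) value=6
Op 4: inc R2 by 1 -> R2=(0,0,1,0) value=1
Op 5: merge R1<->R2 -> R1=(0,6,1,0) R2=(0,6,1,0)
Op 6: inc R0 by 3 -> R0=(3,0,0,0) value=3
Op 7: inc R2 by 2 -> R2=(0,6,3,0) value=9

Answer: 3 0 0 0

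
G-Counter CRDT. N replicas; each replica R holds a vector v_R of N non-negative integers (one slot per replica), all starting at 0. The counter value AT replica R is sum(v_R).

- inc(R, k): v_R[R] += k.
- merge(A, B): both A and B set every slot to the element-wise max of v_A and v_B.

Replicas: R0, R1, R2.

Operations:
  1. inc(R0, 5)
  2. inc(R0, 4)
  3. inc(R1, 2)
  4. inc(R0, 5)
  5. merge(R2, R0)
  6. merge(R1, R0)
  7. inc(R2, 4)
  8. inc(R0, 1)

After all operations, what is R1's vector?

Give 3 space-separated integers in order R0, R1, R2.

Answer: 14 2 0

Derivation:
Op 1: inc R0 by 5 -> R0=(5,0,0) value=5
Op 2: inc R0 by 4 -> R0=(9,0,0) value=9
Op 3: inc R1 by 2 -> R1=(0,2,0) value=2
Op 4: inc R0 by 5 -> R0=(14,0,0) value=14
Op 5: merge R2<->R0 -> R2=(14,0,0) R0=(14,0,0)
Op 6: merge R1<->R0 -> R1=(14,2,0) R0=(14,2,0)
Op 7: inc R2 by 4 -> R2=(14,0,4) value=18
Op 8: inc R0 by 1 -> R0=(15,2,0) value=17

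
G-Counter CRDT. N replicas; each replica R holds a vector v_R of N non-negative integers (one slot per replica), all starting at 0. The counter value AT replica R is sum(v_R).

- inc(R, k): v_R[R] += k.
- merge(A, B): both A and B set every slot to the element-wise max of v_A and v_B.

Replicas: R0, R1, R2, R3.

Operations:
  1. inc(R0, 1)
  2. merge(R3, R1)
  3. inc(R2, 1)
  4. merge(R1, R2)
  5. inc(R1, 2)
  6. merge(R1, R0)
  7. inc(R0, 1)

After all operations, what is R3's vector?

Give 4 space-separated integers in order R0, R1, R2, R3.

Op 1: inc R0 by 1 -> R0=(1,0,0,0) value=1
Op 2: merge R3<->R1 -> R3=(0,0,0,0) R1=(0,0,0,0)
Op 3: inc R2 by 1 -> R2=(0,0,1,0) value=1
Op 4: merge R1<->R2 -> R1=(0,0,1,0) R2=(0,0,1,0)
Op 5: inc R1 by 2 -> R1=(0,2,1,0) value=3
Op 6: merge R1<->R0 -> R1=(1,2,1,0) R0=(1,2,1,0)
Op 7: inc R0 by 1 -> R0=(2,2,1,0) value=5

Answer: 0 0 0 0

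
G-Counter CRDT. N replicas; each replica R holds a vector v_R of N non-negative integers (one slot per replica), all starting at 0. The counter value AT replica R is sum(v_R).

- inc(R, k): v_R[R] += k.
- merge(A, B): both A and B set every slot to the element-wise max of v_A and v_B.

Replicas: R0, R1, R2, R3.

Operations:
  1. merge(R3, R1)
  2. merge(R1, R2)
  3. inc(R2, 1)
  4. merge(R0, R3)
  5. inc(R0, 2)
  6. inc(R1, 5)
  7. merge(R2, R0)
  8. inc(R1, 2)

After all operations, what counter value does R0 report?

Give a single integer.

Answer: 3

Derivation:
Op 1: merge R3<->R1 -> R3=(0,0,0,0) R1=(0,0,0,0)
Op 2: merge R1<->R2 -> R1=(0,0,0,0) R2=(0,0,0,0)
Op 3: inc R2 by 1 -> R2=(0,0,1,0) value=1
Op 4: merge R0<->R3 -> R0=(0,0,0,0) R3=(0,0,0,0)
Op 5: inc R0 by 2 -> R0=(2,0,0,0) value=2
Op 6: inc R1 by 5 -> R1=(0,5,0,0) value=5
Op 7: merge R2<->R0 -> R2=(2,0,1,0) R0=(2,0,1,0)
Op 8: inc R1 by 2 -> R1=(0,7,0,0) value=7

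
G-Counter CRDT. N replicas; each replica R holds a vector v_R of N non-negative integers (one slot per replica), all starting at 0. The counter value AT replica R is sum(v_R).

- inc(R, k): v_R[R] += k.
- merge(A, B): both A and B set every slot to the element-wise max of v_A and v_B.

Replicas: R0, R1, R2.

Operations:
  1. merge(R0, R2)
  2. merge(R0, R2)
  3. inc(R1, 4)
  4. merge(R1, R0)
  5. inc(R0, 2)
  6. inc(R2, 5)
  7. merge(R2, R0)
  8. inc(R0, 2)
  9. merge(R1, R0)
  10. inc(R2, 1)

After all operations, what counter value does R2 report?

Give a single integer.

Op 1: merge R0<->R2 -> R0=(0,0,0) R2=(0,0,0)
Op 2: merge R0<->R2 -> R0=(0,0,0) R2=(0,0,0)
Op 3: inc R1 by 4 -> R1=(0,4,0) value=4
Op 4: merge R1<->R0 -> R1=(0,4,0) R0=(0,4,0)
Op 5: inc R0 by 2 -> R0=(2,4,0) value=6
Op 6: inc R2 by 5 -> R2=(0,0,5) value=5
Op 7: merge R2<->R0 -> R2=(2,4,5) R0=(2,4,5)
Op 8: inc R0 by 2 -> R0=(4,4,5) value=13
Op 9: merge R1<->R0 -> R1=(4,4,5) R0=(4,4,5)
Op 10: inc R2 by 1 -> R2=(2,4,6) value=12

Answer: 12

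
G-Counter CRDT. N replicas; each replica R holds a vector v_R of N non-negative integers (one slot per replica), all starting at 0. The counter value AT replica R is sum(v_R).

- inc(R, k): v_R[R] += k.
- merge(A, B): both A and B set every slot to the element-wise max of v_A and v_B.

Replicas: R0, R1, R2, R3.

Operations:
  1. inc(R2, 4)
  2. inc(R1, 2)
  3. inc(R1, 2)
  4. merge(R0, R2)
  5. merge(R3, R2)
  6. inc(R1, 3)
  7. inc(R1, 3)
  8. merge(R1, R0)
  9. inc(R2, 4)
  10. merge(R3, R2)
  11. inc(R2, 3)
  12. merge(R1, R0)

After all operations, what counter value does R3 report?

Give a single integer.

Op 1: inc R2 by 4 -> R2=(0,0,4,0) value=4
Op 2: inc R1 by 2 -> R1=(0,2,0,0) value=2
Op 3: inc R1 by 2 -> R1=(0,4,0,0) value=4
Op 4: merge R0<->R2 -> R0=(0,0,4,0) R2=(0,0,4,0)
Op 5: merge R3<->R2 -> R3=(0,0,4,0) R2=(0,0,4,0)
Op 6: inc R1 by 3 -> R1=(0,7,0,0) value=7
Op 7: inc R1 by 3 -> R1=(0,10,0,0) value=10
Op 8: merge R1<->R0 -> R1=(0,10,4,0) R0=(0,10,4,0)
Op 9: inc R2 by 4 -> R2=(0,0,8,0) value=8
Op 10: merge R3<->R2 -> R3=(0,0,8,0) R2=(0,0,8,0)
Op 11: inc R2 by 3 -> R2=(0,0,11,0) value=11
Op 12: merge R1<->R0 -> R1=(0,10,4,0) R0=(0,10,4,0)

Answer: 8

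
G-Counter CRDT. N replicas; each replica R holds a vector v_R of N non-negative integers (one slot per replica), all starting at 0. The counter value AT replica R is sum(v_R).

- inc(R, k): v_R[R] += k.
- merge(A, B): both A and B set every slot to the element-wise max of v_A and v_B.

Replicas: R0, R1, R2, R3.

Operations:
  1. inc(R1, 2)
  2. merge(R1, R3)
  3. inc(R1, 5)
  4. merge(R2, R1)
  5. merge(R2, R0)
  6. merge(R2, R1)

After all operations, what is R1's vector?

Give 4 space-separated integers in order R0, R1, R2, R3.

Op 1: inc R1 by 2 -> R1=(0,2,0,0) value=2
Op 2: merge R1<->R3 -> R1=(0,2,0,0) R3=(0,2,0,0)
Op 3: inc R1 by 5 -> R1=(0,7,0,0) value=7
Op 4: merge R2<->R1 -> R2=(0,7,0,0) R1=(0,7,0,0)
Op 5: merge R2<->R0 -> R2=(0,7,0,0) R0=(0,7,0,0)
Op 6: merge R2<->R1 -> R2=(0,7,0,0) R1=(0,7,0,0)

Answer: 0 7 0 0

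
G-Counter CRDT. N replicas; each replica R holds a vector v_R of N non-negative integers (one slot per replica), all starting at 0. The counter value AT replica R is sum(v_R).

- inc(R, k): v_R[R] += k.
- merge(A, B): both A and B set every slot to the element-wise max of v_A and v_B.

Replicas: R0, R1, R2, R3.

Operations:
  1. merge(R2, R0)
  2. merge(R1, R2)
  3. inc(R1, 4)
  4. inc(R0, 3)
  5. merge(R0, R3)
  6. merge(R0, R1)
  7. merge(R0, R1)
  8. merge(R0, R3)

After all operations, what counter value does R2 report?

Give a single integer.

Answer: 0

Derivation:
Op 1: merge R2<->R0 -> R2=(0,0,0,0) R0=(0,0,0,0)
Op 2: merge R1<->R2 -> R1=(0,0,0,0) R2=(0,0,0,0)
Op 3: inc R1 by 4 -> R1=(0,4,0,0) value=4
Op 4: inc R0 by 3 -> R0=(3,0,0,0) value=3
Op 5: merge R0<->R3 -> R0=(3,0,0,0) R3=(3,0,0,0)
Op 6: merge R0<->R1 -> R0=(3,4,0,0) R1=(3,4,0,0)
Op 7: merge R0<->R1 -> R0=(3,4,0,0) R1=(3,4,0,0)
Op 8: merge R0<->R3 -> R0=(3,4,0,0) R3=(3,4,0,0)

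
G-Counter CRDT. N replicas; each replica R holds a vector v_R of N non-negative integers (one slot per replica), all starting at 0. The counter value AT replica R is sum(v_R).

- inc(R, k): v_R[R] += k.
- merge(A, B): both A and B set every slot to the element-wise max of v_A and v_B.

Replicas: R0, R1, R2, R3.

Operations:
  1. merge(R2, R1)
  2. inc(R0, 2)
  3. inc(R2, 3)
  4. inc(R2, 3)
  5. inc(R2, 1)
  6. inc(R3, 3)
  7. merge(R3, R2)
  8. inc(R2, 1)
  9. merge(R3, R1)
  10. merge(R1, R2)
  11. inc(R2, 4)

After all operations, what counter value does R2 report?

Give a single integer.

Answer: 15

Derivation:
Op 1: merge R2<->R1 -> R2=(0,0,0,0) R1=(0,0,0,0)
Op 2: inc R0 by 2 -> R0=(2,0,0,0) value=2
Op 3: inc R2 by 3 -> R2=(0,0,3,0) value=3
Op 4: inc R2 by 3 -> R2=(0,0,6,0) value=6
Op 5: inc R2 by 1 -> R2=(0,0,7,0) value=7
Op 6: inc R3 by 3 -> R3=(0,0,0,3) value=3
Op 7: merge R3<->R2 -> R3=(0,0,7,3) R2=(0,0,7,3)
Op 8: inc R2 by 1 -> R2=(0,0,8,3) value=11
Op 9: merge R3<->R1 -> R3=(0,0,7,3) R1=(0,0,7,3)
Op 10: merge R1<->R2 -> R1=(0,0,8,3) R2=(0,0,8,3)
Op 11: inc R2 by 4 -> R2=(0,0,12,3) value=15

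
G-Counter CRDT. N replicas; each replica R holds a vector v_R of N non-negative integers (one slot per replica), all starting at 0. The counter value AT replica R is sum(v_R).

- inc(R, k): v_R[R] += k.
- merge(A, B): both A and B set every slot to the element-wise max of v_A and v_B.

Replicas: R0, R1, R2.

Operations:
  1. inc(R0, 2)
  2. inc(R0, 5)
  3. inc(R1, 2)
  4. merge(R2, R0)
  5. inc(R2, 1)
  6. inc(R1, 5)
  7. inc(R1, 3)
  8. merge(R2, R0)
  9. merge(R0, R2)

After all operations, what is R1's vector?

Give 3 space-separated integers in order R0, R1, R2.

Answer: 0 10 0

Derivation:
Op 1: inc R0 by 2 -> R0=(2,0,0) value=2
Op 2: inc R0 by 5 -> R0=(7,0,0) value=7
Op 3: inc R1 by 2 -> R1=(0,2,0) value=2
Op 4: merge R2<->R0 -> R2=(7,0,0) R0=(7,0,0)
Op 5: inc R2 by 1 -> R2=(7,0,1) value=8
Op 6: inc R1 by 5 -> R1=(0,7,0) value=7
Op 7: inc R1 by 3 -> R1=(0,10,0) value=10
Op 8: merge R2<->R0 -> R2=(7,0,1) R0=(7,0,1)
Op 9: merge R0<->R2 -> R0=(7,0,1) R2=(7,0,1)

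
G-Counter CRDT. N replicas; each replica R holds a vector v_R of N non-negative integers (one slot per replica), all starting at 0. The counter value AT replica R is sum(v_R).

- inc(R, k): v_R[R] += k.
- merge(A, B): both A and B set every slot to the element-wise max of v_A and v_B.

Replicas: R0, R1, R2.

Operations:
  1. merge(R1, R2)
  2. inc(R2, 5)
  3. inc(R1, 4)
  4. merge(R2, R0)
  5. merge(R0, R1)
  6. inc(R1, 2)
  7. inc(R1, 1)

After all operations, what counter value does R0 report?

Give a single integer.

Answer: 9

Derivation:
Op 1: merge R1<->R2 -> R1=(0,0,0) R2=(0,0,0)
Op 2: inc R2 by 5 -> R2=(0,0,5) value=5
Op 3: inc R1 by 4 -> R1=(0,4,0) value=4
Op 4: merge R2<->R0 -> R2=(0,0,5) R0=(0,0,5)
Op 5: merge R0<->R1 -> R0=(0,4,5) R1=(0,4,5)
Op 6: inc R1 by 2 -> R1=(0,6,5) value=11
Op 7: inc R1 by 1 -> R1=(0,7,5) value=12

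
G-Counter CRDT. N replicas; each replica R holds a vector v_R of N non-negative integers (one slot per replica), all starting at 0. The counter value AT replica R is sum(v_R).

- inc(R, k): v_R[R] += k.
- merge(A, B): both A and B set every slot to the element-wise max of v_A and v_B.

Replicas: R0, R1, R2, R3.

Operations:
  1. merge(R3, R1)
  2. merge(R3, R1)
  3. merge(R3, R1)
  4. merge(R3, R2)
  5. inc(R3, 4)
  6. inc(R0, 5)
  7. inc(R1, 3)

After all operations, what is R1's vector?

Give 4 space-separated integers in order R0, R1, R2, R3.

Answer: 0 3 0 0

Derivation:
Op 1: merge R3<->R1 -> R3=(0,0,0,0) R1=(0,0,0,0)
Op 2: merge R3<->R1 -> R3=(0,0,0,0) R1=(0,0,0,0)
Op 3: merge R3<->R1 -> R3=(0,0,0,0) R1=(0,0,0,0)
Op 4: merge R3<->R2 -> R3=(0,0,0,0) R2=(0,0,0,0)
Op 5: inc R3 by 4 -> R3=(0,0,0,4) value=4
Op 6: inc R0 by 5 -> R0=(5,0,0,0) value=5
Op 7: inc R1 by 3 -> R1=(0,3,0,0) value=3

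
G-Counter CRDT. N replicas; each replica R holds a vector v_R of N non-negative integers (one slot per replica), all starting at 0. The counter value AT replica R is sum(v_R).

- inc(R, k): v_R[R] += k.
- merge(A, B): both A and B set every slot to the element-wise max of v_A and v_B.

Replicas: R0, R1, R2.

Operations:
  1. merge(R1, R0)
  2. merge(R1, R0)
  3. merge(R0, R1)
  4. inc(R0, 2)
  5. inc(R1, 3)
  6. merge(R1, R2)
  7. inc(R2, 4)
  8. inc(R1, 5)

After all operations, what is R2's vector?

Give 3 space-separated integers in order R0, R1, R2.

Op 1: merge R1<->R0 -> R1=(0,0,0) R0=(0,0,0)
Op 2: merge R1<->R0 -> R1=(0,0,0) R0=(0,0,0)
Op 3: merge R0<->R1 -> R0=(0,0,0) R1=(0,0,0)
Op 4: inc R0 by 2 -> R0=(2,0,0) value=2
Op 5: inc R1 by 3 -> R1=(0,3,0) value=3
Op 6: merge R1<->R2 -> R1=(0,3,0) R2=(0,3,0)
Op 7: inc R2 by 4 -> R2=(0,3,4) value=7
Op 8: inc R1 by 5 -> R1=(0,8,0) value=8

Answer: 0 3 4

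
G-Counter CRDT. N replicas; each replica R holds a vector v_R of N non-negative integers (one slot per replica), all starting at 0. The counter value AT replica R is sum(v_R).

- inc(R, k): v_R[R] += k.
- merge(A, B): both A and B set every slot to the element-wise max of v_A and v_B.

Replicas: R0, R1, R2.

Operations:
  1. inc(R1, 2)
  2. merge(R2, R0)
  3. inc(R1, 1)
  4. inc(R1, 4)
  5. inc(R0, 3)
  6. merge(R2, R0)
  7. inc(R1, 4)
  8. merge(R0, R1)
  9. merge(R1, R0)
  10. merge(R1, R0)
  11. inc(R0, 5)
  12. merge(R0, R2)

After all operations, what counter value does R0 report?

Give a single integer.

Answer: 19

Derivation:
Op 1: inc R1 by 2 -> R1=(0,2,0) value=2
Op 2: merge R2<->R0 -> R2=(0,0,0) R0=(0,0,0)
Op 3: inc R1 by 1 -> R1=(0,3,0) value=3
Op 4: inc R1 by 4 -> R1=(0,7,0) value=7
Op 5: inc R0 by 3 -> R0=(3,0,0) value=3
Op 6: merge R2<->R0 -> R2=(3,0,0) R0=(3,0,0)
Op 7: inc R1 by 4 -> R1=(0,11,0) value=11
Op 8: merge R0<->R1 -> R0=(3,11,0) R1=(3,11,0)
Op 9: merge R1<->R0 -> R1=(3,11,0) R0=(3,11,0)
Op 10: merge R1<->R0 -> R1=(3,11,0) R0=(3,11,0)
Op 11: inc R0 by 5 -> R0=(8,11,0) value=19
Op 12: merge R0<->R2 -> R0=(8,11,0) R2=(8,11,0)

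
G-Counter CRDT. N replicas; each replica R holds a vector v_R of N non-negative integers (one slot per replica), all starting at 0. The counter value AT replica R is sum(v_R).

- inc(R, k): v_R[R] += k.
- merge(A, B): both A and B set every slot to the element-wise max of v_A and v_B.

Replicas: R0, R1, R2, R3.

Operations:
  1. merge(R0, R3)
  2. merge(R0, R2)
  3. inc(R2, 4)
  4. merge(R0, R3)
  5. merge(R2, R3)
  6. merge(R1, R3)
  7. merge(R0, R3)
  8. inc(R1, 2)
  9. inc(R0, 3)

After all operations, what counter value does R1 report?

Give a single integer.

Op 1: merge R0<->R3 -> R0=(0,0,0,0) R3=(0,0,0,0)
Op 2: merge R0<->R2 -> R0=(0,0,0,0) R2=(0,0,0,0)
Op 3: inc R2 by 4 -> R2=(0,0,4,0) value=4
Op 4: merge R0<->R3 -> R0=(0,0,0,0) R3=(0,0,0,0)
Op 5: merge R2<->R3 -> R2=(0,0,4,0) R3=(0,0,4,0)
Op 6: merge R1<->R3 -> R1=(0,0,4,0) R3=(0,0,4,0)
Op 7: merge R0<->R3 -> R0=(0,0,4,0) R3=(0,0,4,0)
Op 8: inc R1 by 2 -> R1=(0,2,4,0) value=6
Op 9: inc R0 by 3 -> R0=(3,0,4,0) value=7

Answer: 6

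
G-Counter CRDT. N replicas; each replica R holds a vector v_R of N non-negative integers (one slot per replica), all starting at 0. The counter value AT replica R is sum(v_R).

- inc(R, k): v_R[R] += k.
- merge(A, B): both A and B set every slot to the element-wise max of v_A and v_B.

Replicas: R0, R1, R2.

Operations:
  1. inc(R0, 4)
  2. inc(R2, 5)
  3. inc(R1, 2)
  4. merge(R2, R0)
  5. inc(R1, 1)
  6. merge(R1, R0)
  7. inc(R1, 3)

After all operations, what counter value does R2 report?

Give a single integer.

Op 1: inc R0 by 4 -> R0=(4,0,0) value=4
Op 2: inc R2 by 5 -> R2=(0,0,5) value=5
Op 3: inc R1 by 2 -> R1=(0,2,0) value=2
Op 4: merge R2<->R0 -> R2=(4,0,5) R0=(4,0,5)
Op 5: inc R1 by 1 -> R1=(0,3,0) value=3
Op 6: merge R1<->R0 -> R1=(4,3,5) R0=(4,3,5)
Op 7: inc R1 by 3 -> R1=(4,6,5) value=15

Answer: 9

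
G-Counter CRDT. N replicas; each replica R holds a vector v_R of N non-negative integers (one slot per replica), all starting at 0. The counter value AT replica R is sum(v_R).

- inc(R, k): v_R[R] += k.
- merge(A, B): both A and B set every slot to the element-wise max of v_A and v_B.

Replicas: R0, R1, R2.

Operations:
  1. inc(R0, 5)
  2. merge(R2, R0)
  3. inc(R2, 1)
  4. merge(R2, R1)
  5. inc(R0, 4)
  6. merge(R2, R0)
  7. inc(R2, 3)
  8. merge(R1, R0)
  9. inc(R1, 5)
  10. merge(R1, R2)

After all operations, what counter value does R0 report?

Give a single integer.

Answer: 10

Derivation:
Op 1: inc R0 by 5 -> R0=(5,0,0) value=5
Op 2: merge R2<->R0 -> R2=(5,0,0) R0=(5,0,0)
Op 3: inc R2 by 1 -> R2=(5,0,1) value=6
Op 4: merge R2<->R1 -> R2=(5,0,1) R1=(5,0,1)
Op 5: inc R0 by 4 -> R0=(9,0,0) value=9
Op 6: merge R2<->R0 -> R2=(9,0,1) R0=(9,0,1)
Op 7: inc R2 by 3 -> R2=(9,0,4) value=13
Op 8: merge R1<->R0 -> R1=(9,0,1) R0=(9,0,1)
Op 9: inc R1 by 5 -> R1=(9,5,1) value=15
Op 10: merge R1<->R2 -> R1=(9,5,4) R2=(9,5,4)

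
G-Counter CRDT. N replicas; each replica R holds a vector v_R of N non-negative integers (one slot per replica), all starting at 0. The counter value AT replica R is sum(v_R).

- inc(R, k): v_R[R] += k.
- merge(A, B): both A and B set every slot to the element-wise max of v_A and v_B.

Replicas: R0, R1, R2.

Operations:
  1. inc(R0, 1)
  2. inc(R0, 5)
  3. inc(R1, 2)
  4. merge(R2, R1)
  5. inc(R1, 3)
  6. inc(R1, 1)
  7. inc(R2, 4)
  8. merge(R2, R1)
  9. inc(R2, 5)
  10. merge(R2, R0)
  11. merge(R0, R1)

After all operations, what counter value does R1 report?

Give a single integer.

Op 1: inc R0 by 1 -> R0=(1,0,0) value=1
Op 2: inc R0 by 5 -> R0=(6,0,0) value=6
Op 3: inc R1 by 2 -> R1=(0,2,0) value=2
Op 4: merge R2<->R1 -> R2=(0,2,0) R1=(0,2,0)
Op 5: inc R1 by 3 -> R1=(0,5,0) value=5
Op 6: inc R1 by 1 -> R1=(0,6,0) value=6
Op 7: inc R2 by 4 -> R2=(0,2,4) value=6
Op 8: merge R2<->R1 -> R2=(0,6,4) R1=(0,6,4)
Op 9: inc R2 by 5 -> R2=(0,6,9) value=15
Op 10: merge R2<->R0 -> R2=(6,6,9) R0=(6,6,9)
Op 11: merge R0<->R1 -> R0=(6,6,9) R1=(6,6,9)

Answer: 21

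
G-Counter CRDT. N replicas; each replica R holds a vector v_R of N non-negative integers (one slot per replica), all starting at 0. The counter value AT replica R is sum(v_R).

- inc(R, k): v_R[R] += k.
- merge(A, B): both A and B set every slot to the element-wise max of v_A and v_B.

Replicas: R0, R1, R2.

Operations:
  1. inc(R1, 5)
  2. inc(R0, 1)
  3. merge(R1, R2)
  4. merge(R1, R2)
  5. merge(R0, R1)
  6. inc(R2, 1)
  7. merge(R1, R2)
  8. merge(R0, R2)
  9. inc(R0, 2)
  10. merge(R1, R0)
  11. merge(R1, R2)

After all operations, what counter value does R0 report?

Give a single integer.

Op 1: inc R1 by 5 -> R1=(0,5,0) value=5
Op 2: inc R0 by 1 -> R0=(1,0,0) value=1
Op 3: merge R1<->R2 -> R1=(0,5,0) R2=(0,5,0)
Op 4: merge R1<->R2 -> R1=(0,5,0) R2=(0,5,0)
Op 5: merge R0<->R1 -> R0=(1,5,0) R1=(1,5,0)
Op 6: inc R2 by 1 -> R2=(0,5,1) value=6
Op 7: merge R1<->R2 -> R1=(1,5,1) R2=(1,5,1)
Op 8: merge R0<->R2 -> R0=(1,5,1) R2=(1,5,1)
Op 9: inc R0 by 2 -> R0=(3,5,1) value=9
Op 10: merge R1<->R0 -> R1=(3,5,1) R0=(3,5,1)
Op 11: merge R1<->R2 -> R1=(3,5,1) R2=(3,5,1)

Answer: 9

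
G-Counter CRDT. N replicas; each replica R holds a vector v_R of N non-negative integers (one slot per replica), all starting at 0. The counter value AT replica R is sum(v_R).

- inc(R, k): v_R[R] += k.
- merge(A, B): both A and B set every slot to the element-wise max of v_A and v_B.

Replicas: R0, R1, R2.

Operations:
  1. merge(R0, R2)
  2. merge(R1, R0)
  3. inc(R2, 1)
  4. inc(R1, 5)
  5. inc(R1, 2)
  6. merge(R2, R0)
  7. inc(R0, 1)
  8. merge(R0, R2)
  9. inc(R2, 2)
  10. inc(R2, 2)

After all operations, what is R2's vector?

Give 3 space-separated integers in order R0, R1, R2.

Answer: 1 0 5

Derivation:
Op 1: merge R0<->R2 -> R0=(0,0,0) R2=(0,0,0)
Op 2: merge R1<->R0 -> R1=(0,0,0) R0=(0,0,0)
Op 3: inc R2 by 1 -> R2=(0,0,1) value=1
Op 4: inc R1 by 5 -> R1=(0,5,0) value=5
Op 5: inc R1 by 2 -> R1=(0,7,0) value=7
Op 6: merge R2<->R0 -> R2=(0,0,1) R0=(0,0,1)
Op 7: inc R0 by 1 -> R0=(1,0,1) value=2
Op 8: merge R0<->R2 -> R0=(1,0,1) R2=(1,0,1)
Op 9: inc R2 by 2 -> R2=(1,0,3) value=4
Op 10: inc R2 by 2 -> R2=(1,0,5) value=6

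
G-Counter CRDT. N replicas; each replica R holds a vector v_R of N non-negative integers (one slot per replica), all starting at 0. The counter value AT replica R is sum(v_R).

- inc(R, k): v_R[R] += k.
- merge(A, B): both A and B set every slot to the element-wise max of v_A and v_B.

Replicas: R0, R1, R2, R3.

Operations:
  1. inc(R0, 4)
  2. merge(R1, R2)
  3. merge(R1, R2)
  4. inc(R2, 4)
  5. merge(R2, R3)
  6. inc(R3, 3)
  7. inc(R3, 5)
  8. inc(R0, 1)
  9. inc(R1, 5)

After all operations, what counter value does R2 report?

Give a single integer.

Answer: 4

Derivation:
Op 1: inc R0 by 4 -> R0=(4,0,0,0) value=4
Op 2: merge R1<->R2 -> R1=(0,0,0,0) R2=(0,0,0,0)
Op 3: merge R1<->R2 -> R1=(0,0,0,0) R2=(0,0,0,0)
Op 4: inc R2 by 4 -> R2=(0,0,4,0) value=4
Op 5: merge R2<->R3 -> R2=(0,0,4,0) R3=(0,0,4,0)
Op 6: inc R3 by 3 -> R3=(0,0,4,3) value=7
Op 7: inc R3 by 5 -> R3=(0,0,4,8) value=12
Op 8: inc R0 by 1 -> R0=(5,0,0,0) value=5
Op 9: inc R1 by 5 -> R1=(0,5,0,0) value=5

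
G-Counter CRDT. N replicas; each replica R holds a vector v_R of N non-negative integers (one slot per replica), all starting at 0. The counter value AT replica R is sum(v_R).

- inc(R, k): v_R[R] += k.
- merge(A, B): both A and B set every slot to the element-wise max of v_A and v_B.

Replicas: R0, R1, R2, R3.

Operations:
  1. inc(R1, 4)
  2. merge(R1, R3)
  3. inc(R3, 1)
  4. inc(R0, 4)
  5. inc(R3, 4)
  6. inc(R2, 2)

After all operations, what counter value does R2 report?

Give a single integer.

Answer: 2

Derivation:
Op 1: inc R1 by 4 -> R1=(0,4,0,0) value=4
Op 2: merge R1<->R3 -> R1=(0,4,0,0) R3=(0,4,0,0)
Op 3: inc R3 by 1 -> R3=(0,4,0,1) value=5
Op 4: inc R0 by 4 -> R0=(4,0,0,0) value=4
Op 5: inc R3 by 4 -> R3=(0,4,0,5) value=9
Op 6: inc R2 by 2 -> R2=(0,0,2,0) value=2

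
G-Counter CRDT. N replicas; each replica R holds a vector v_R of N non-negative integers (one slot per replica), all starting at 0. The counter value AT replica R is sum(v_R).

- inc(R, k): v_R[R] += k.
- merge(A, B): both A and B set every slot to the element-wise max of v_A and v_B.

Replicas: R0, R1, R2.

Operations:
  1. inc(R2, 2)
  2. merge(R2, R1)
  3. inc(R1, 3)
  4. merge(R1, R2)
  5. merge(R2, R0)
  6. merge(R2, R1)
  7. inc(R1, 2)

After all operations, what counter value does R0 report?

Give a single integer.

Answer: 5

Derivation:
Op 1: inc R2 by 2 -> R2=(0,0,2) value=2
Op 2: merge R2<->R1 -> R2=(0,0,2) R1=(0,0,2)
Op 3: inc R1 by 3 -> R1=(0,3,2) value=5
Op 4: merge R1<->R2 -> R1=(0,3,2) R2=(0,3,2)
Op 5: merge R2<->R0 -> R2=(0,3,2) R0=(0,3,2)
Op 6: merge R2<->R1 -> R2=(0,3,2) R1=(0,3,2)
Op 7: inc R1 by 2 -> R1=(0,5,2) value=7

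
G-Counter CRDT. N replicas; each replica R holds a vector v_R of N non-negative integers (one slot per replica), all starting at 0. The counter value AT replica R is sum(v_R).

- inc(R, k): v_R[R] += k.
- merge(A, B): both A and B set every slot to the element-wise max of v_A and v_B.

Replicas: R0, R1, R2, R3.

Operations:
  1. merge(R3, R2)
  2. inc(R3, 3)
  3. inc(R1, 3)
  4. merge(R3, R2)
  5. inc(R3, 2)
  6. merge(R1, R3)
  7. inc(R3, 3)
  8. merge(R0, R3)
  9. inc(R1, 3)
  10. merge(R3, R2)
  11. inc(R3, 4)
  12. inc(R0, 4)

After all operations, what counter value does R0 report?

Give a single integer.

Op 1: merge R3<->R2 -> R3=(0,0,0,0) R2=(0,0,0,0)
Op 2: inc R3 by 3 -> R3=(0,0,0,3) value=3
Op 3: inc R1 by 3 -> R1=(0,3,0,0) value=3
Op 4: merge R3<->R2 -> R3=(0,0,0,3) R2=(0,0,0,3)
Op 5: inc R3 by 2 -> R3=(0,0,0,5) value=5
Op 6: merge R1<->R3 -> R1=(0,3,0,5) R3=(0,3,0,5)
Op 7: inc R3 by 3 -> R3=(0,3,0,8) value=11
Op 8: merge R0<->R3 -> R0=(0,3,0,8) R3=(0,3,0,8)
Op 9: inc R1 by 3 -> R1=(0,6,0,5) value=11
Op 10: merge R3<->R2 -> R3=(0,3,0,8) R2=(0,3,0,8)
Op 11: inc R3 by 4 -> R3=(0,3,0,12) value=15
Op 12: inc R0 by 4 -> R0=(4,3,0,8) value=15

Answer: 15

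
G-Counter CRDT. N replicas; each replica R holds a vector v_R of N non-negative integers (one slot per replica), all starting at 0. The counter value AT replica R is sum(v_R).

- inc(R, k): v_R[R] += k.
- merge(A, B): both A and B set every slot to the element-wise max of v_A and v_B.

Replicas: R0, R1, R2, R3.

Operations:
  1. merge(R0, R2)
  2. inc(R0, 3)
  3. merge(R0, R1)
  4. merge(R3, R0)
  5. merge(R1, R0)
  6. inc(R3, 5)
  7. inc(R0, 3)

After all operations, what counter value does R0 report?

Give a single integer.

Answer: 6

Derivation:
Op 1: merge R0<->R2 -> R0=(0,0,0,0) R2=(0,0,0,0)
Op 2: inc R0 by 3 -> R0=(3,0,0,0) value=3
Op 3: merge R0<->R1 -> R0=(3,0,0,0) R1=(3,0,0,0)
Op 4: merge R3<->R0 -> R3=(3,0,0,0) R0=(3,0,0,0)
Op 5: merge R1<->R0 -> R1=(3,0,0,0) R0=(3,0,0,0)
Op 6: inc R3 by 5 -> R3=(3,0,0,5) value=8
Op 7: inc R0 by 3 -> R0=(6,0,0,0) value=6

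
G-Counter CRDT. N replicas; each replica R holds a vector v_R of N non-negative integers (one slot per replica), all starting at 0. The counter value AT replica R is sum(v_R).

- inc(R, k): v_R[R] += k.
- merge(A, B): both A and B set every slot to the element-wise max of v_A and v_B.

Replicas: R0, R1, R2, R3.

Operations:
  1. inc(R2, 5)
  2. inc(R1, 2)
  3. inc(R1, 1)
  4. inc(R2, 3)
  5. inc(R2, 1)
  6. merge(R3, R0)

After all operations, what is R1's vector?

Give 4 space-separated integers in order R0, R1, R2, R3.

Op 1: inc R2 by 5 -> R2=(0,0,5,0) value=5
Op 2: inc R1 by 2 -> R1=(0,2,0,0) value=2
Op 3: inc R1 by 1 -> R1=(0,3,0,0) value=3
Op 4: inc R2 by 3 -> R2=(0,0,8,0) value=8
Op 5: inc R2 by 1 -> R2=(0,0,9,0) value=9
Op 6: merge R3<->R0 -> R3=(0,0,0,0) R0=(0,0,0,0)

Answer: 0 3 0 0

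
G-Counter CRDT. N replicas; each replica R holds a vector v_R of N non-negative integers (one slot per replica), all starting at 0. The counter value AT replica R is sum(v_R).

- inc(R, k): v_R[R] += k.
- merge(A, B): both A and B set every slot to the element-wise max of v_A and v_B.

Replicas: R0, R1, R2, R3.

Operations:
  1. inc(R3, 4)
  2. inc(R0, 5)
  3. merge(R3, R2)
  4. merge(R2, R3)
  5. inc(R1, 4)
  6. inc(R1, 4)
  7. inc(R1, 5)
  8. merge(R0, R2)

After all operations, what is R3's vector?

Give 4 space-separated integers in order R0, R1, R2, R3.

Op 1: inc R3 by 4 -> R3=(0,0,0,4) value=4
Op 2: inc R0 by 5 -> R0=(5,0,0,0) value=5
Op 3: merge R3<->R2 -> R3=(0,0,0,4) R2=(0,0,0,4)
Op 4: merge R2<->R3 -> R2=(0,0,0,4) R3=(0,0,0,4)
Op 5: inc R1 by 4 -> R1=(0,4,0,0) value=4
Op 6: inc R1 by 4 -> R1=(0,8,0,0) value=8
Op 7: inc R1 by 5 -> R1=(0,13,0,0) value=13
Op 8: merge R0<->R2 -> R0=(5,0,0,4) R2=(5,0,0,4)

Answer: 0 0 0 4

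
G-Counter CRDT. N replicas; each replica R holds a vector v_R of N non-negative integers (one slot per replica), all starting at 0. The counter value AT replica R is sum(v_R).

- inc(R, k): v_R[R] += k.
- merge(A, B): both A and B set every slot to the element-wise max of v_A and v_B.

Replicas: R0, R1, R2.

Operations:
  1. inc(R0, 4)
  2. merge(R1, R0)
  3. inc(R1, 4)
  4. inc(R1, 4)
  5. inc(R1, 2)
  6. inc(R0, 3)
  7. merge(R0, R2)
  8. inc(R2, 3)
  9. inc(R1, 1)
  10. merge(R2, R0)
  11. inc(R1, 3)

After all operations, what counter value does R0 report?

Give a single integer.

Answer: 10

Derivation:
Op 1: inc R0 by 4 -> R0=(4,0,0) value=4
Op 2: merge R1<->R0 -> R1=(4,0,0) R0=(4,0,0)
Op 3: inc R1 by 4 -> R1=(4,4,0) value=8
Op 4: inc R1 by 4 -> R1=(4,8,0) value=12
Op 5: inc R1 by 2 -> R1=(4,10,0) value=14
Op 6: inc R0 by 3 -> R0=(7,0,0) value=7
Op 7: merge R0<->R2 -> R0=(7,0,0) R2=(7,0,0)
Op 8: inc R2 by 3 -> R2=(7,0,3) value=10
Op 9: inc R1 by 1 -> R1=(4,11,0) value=15
Op 10: merge R2<->R0 -> R2=(7,0,3) R0=(7,0,3)
Op 11: inc R1 by 3 -> R1=(4,14,0) value=18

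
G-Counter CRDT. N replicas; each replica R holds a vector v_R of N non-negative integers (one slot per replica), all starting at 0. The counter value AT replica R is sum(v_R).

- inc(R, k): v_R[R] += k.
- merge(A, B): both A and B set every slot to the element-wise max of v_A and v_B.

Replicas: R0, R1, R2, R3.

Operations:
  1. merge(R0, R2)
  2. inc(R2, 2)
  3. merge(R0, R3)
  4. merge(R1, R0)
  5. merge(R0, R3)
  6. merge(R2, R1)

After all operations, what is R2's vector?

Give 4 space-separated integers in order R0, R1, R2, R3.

Op 1: merge R0<->R2 -> R0=(0,0,0,0) R2=(0,0,0,0)
Op 2: inc R2 by 2 -> R2=(0,0,2,0) value=2
Op 3: merge R0<->R3 -> R0=(0,0,0,0) R3=(0,0,0,0)
Op 4: merge R1<->R0 -> R1=(0,0,0,0) R0=(0,0,0,0)
Op 5: merge R0<->R3 -> R0=(0,0,0,0) R3=(0,0,0,0)
Op 6: merge R2<->R1 -> R2=(0,0,2,0) R1=(0,0,2,0)

Answer: 0 0 2 0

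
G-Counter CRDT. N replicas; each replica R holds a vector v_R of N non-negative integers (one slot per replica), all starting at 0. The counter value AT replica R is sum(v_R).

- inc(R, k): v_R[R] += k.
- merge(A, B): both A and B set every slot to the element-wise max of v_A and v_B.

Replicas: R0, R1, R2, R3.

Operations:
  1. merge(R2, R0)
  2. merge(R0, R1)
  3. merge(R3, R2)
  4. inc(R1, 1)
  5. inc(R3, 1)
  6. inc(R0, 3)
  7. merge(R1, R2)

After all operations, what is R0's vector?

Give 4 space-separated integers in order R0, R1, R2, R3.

Op 1: merge R2<->R0 -> R2=(0,0,0,0) R0=(0,0,0,0)
Op 2: merge R0<->R1 -> R0=(0,0,0,0) R1=(0,0,0,0)
Op 3: merge R3<->R2 -> R3=(0,0,0,0) R2=(0,0,0,0)
Op 4: inc R1 by 1 -> R1=(0,1,0,0) value=1
Op 5: inc R3 by 1 -> R3=(0,0,0,1) value=1
Op 6: inc R0 by 3 -> R0=(3,0,0,0) value=3
Op 7: merge R1<->R2 -> R1=(0,1,0,0) R2=(0,1,0,0)

Answer: 3 0 0 0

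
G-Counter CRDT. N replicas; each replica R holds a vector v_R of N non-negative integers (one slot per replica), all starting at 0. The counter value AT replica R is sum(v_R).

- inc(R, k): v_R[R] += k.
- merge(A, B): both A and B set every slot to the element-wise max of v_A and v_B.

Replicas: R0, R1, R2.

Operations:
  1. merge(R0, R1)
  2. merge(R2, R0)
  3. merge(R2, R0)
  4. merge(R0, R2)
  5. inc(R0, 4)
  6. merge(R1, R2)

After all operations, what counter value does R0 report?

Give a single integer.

Answer: 4

Derivation:
Op 1: merge R0<->R1 -> R0=(0,0,0) R1=(0,0,0)
Op 2: merge R2<->R0 -> R2=(0,0,0) R0=(0,0,0)
Op 3: merge R2<->R0 -> R2=(0,0,0) R0=(0,0,0)
Op 4: merge R0<->R2 -> R0=(0,0,0) R2=(0,0,0)
Op 5: inc R0 by 4 -> R0=(4,0,0) value=4
Op 6: merge R1<->R2 -> R1=(0,0,0) R2=(0,0,0)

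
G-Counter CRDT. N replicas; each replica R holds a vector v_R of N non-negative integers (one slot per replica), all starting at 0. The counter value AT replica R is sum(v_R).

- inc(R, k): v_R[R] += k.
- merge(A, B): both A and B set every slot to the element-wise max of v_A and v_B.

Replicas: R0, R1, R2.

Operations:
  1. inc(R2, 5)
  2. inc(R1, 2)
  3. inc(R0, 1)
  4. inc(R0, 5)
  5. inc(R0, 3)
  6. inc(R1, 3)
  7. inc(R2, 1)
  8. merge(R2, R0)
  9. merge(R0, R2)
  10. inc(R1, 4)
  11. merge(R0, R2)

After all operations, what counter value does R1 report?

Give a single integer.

Op 1: inc R2 by 5 -> R2=(0,0,5) value=5
Op 2: inc R1 by 2 -> R1=(0,2,0) value=2
Op 3: inc R0 by 1 -> R0=(1,0,0) value=1
Op 4: inc R0 by 5 -> R0=(6,0,0) value=6
Op 5: inc R0 by 3 -> R0=(9,0,0) value=9
Op 6: inc R1 by 3 -> R1=(0,5,0) value=5
Op 7: inc R2 by 1 -> R2=(0,0,6) value=6
Op 8: merge R2<->R0 -> R2=(9,0,6) R0=(9,0,6)
Op 9: merge R0<->R2 -> R0=(9,0,6) R2=(9,0,6)
Op 10: inc R1 by 4 -> R1=(0,9,0) value=9
Op 11: merge R0<->R2 -> R0=(9,0,6) R2=(9,0,6)

Answer: 9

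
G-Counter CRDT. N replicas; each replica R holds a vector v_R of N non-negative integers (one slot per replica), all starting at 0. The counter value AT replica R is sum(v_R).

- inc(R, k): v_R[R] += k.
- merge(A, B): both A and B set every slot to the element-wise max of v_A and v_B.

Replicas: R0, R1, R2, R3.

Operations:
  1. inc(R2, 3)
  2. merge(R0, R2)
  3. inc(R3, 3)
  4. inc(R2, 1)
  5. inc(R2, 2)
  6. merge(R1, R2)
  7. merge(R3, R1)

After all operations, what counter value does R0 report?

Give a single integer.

Op 1: inc R2 by 3 -> R2=(0,0,3,0) value=3
Op 2: merge R0<->R2 -> R0=(0,0,3,0) R2=(0,0,3,0)
Op 3: inc R3 by 3 -> R3=(0,0,0,3) value=3
Op 4: inc R2 by 1 -> R2=(0,0,4,0) value=4
Op 5: inc R2 by 2 -> R2=(0,0,6,0) value=6
Op 6: merge R1<->R2 -> R1=(0,0,6,0) R2=(0,0,6,0)
Op 7: merge R3<->R1 -> R3=(0,0,6,3) R1=(0,0,6,3)

Answer: 3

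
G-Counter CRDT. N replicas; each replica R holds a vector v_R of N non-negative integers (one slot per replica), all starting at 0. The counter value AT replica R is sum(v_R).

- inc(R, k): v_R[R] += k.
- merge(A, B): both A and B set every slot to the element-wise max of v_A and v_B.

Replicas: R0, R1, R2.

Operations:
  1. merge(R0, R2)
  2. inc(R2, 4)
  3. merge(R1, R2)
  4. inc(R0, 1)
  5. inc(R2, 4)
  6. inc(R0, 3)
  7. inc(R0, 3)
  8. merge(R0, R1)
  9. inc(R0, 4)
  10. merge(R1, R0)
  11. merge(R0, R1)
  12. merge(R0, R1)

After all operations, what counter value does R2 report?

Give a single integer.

Op 1: merge R0<->R2 -> R0=(0,0,0) R2=(0,0,0)
Op 2: inc R2 by 4 -> R2=(0,0,4) value=4
Op 3: merge R1<->R2 -> R1=(0,0,4) R2=(0,0,4)
Op 4: inc R0 by 1 -> R0=(1,0,0) value=1
Op 5: inc R2 by 4 -> R2=(0,0,8) value=8
Op 6: inc R0 by 3 -> R0=(4,0,0) value=4
Op 7: inc R0 by 3 -> R0=(7,0,0) value=7
Op 8: merge R0<->R1 -> R0=(7,0,4) R1=(7,0,4)
Op 9: inc R0 by 4 -> R0=(11,0,4) value=15
Op 10: merge R1<->R0 -> R1=(11,0,4) R0=(11,0,4)
Op 11: merge R0<->R1 -> R0=(11,0,4) R1=(11,0,4)
Op 12: merge R0<->R1 -> R0=(11,0,4) R1=(11,0,4)

Answer: 8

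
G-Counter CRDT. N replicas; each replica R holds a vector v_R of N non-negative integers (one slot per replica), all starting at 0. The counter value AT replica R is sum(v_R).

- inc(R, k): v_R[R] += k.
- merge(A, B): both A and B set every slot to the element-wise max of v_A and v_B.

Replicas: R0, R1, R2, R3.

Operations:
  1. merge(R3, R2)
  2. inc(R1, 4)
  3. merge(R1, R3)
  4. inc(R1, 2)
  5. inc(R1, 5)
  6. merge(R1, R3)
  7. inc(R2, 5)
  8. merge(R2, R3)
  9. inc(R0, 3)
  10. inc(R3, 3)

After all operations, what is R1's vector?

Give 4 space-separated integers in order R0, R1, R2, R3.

Op 1: merge R3<->R2 -> R3=(0,0,0,0) R2=(0,0,0,0)
Op 2: inc R1 by 4 -> R1=(0,4,0,0) value=4
Op 3: merge R1<->R3 -> R1=(0,4,0,0) R3=(0,4,0,0)
Op 4: inc R1 by 2 -> R1=(0,6,0,0) value=6
Op 5: inc R1 by 5 -> R1=(0,11,0,0) value=11
Op 6: merge R1<->R3 -> R1=(0,11,0,0) R3=(0,11,0,0)
Op 7: inc R2 by 5 -> R2=(0,0,5,0) value=5
Op 8: merge R2<->R3 -> R2=(0,11,5,0) R3=(0,11,5,0)
Op 9: inc R0 by 3 -> R0=(3,0,0,0) value=3
Op 10: inc R3 by 3 -> R3=(0,11,5,3) value=19

Answer: 0 11 0 0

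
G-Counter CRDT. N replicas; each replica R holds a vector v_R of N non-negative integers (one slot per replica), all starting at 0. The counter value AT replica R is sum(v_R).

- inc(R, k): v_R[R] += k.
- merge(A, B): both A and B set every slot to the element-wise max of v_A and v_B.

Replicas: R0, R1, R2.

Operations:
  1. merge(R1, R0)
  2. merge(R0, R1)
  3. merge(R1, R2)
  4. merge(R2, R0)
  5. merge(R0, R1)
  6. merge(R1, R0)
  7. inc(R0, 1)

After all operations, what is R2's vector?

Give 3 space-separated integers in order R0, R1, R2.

Op 1: merge R1<->R0 -> R1=(0,0,0) R0=(0,0,0)
Op 2: merge R0<->R1 -> R0=(0,0,0) R1=(0,0,0)
Op 3: merge R1<->R2 -> R1=(0,0,0) R2=(0,0,0)
Op 4: merge R2<->R0 -> R2=(0,0,0) R0=(0,0,0)
Op 5: merge R0<->R1 -> R0=(0,0,0) R1=(0,0,0)
Op 6: merge R1<->R0 -> R1=(0,0,0) R0=(0,0,0)
Op 7: inc R0 by 1 -> R0=(1,0,0) value=1

Answer: 0 0 0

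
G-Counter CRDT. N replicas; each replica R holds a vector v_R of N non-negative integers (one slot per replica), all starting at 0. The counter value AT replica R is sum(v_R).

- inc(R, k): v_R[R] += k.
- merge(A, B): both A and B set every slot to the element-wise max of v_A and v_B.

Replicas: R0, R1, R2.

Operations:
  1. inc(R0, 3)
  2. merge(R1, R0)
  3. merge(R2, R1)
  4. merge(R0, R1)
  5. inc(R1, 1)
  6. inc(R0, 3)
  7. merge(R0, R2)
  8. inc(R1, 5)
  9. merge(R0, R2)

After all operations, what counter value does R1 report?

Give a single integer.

Op 1: inc R0 by 3 -> R0=(3,0,0) value=3
Op 2: merge R1<->R0 -> R1=(3,0,0) R0=(3,0,0)
Op 3: merge R2<->R1 -> R2=(3,0,0) R1=(3,0,0)
Op 4: merge R0<->R1 -> R0=(3,0,0) R1=(3,0,0)
Op 5: inc R1 by 1 -> R1=(3,1,0) value=4
Op 6: inc R0 by 3 -> R0=(6,0,0) value=6
Op 7: merge R0<->R2 -> R0=(6,0,0) R2=(6,0,0)
Op 8: inc R1 by 5 -> R1=(3,6,0) value=9
Op 9: merge R0<->R2 -> R0=(6,0,0) R2=(6,0,0)

Answer: 9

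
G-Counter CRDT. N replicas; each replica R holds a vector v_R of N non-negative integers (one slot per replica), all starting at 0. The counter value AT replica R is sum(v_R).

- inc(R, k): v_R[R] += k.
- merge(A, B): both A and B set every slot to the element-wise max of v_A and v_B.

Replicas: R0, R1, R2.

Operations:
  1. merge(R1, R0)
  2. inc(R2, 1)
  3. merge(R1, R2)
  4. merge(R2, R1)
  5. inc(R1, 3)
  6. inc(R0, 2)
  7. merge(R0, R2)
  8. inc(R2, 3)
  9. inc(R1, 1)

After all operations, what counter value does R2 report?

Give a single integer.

Answer: 6

Derivation:
Op 1: merge R1<->R0 -> R1=(0,0,0) R0=(0,0,0)
Op 2: inc R2 by 1 -> R2=(0,0,1) value=1
Op 3: merge R1<->R2 -> R1=(0,0,1) R2=(0,0,1)
Op 4: merge R2<->R1 -> R2=(0,0,1) R1=(0,0,1)
Op 5: inc R1 by 3 -> R1=(0,3,1) value=4
Op 6: inc R0 by 2 -> R0=(2,0,0) value=2
Op 7: merge R0<->R2 -> R0=(2,0,1) R2=(2,0,1)
Op 8: inc R2 by 3 -> R2=(2,0,4) value=6
Op 9: inc R1 by 1 -> R1=(0,4,1) value=5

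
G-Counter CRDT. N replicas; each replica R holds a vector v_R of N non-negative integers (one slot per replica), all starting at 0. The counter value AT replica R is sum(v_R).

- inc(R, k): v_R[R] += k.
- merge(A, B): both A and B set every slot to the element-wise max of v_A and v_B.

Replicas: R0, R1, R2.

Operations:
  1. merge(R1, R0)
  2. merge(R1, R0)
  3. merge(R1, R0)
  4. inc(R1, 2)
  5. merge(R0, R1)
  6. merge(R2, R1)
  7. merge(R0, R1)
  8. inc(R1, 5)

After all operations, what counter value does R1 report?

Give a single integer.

Answer: 7

Derivation:
Op 1: merge R1<->R0 -> R1=(0,0,0) R0=(0,0,0)
Op 2: merge R1<->R0 -> R1=(0,0,0) R0=(0,0,0)
Op 3: merge R1<->R0 -> R1=(0,0,0) R0=(0,0,0)
Op 4: inc R1 by 2 -> R1=(0,2,0) value=2
Op 5: merge R0<->R1 -> R0=(0,2,0) R1=(0,2,0)
Op 6: merge R2<->R1 -> R2=(0,2,0) R1=(0,2,0)
Op 7: merge R0<->R1 -> R0=(0,2,0) R1=(0,2,0)
Op 8: inc R1 by 5 -> R1=(0,7,0) value=7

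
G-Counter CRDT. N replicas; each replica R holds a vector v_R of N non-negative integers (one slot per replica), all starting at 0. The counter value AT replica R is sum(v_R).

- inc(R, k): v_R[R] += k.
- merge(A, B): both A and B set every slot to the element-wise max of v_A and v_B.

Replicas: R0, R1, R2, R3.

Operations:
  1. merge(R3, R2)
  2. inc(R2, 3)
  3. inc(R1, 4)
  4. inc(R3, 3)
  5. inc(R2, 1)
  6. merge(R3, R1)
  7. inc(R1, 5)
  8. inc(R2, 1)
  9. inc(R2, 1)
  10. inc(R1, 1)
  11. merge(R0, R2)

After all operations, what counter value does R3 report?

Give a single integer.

Answer: 7

Derivation:
Op 1: merge R3<->R2 -> R3=(0,0,0,0) R2=(0,0,0,0)
Op 2: inc R2 by 3 -> R2=(0,0,3,0) value=3
Op 3: inc R1 by 4 -> R1=(0,4,0,0) value=4
Op 4: inc R3 by 3 -> R3=(0,0,0,3) value=3
Op 5: inc R2 by 1 -> R2=(0,0,4,0) value=4
Op 6: merge R3<->R1 -> R3=(0,4,0,3) R1=(0,4,0,3)
Op 7: inc R1 by 5 -> R1=(0,9,0,3) value=12
Op 8: inc R2 by 1 -> R2=(0,0,5,0) value=5
Op 9: inc R2 by 1 -> R2=(0,0,6,0) value=6
Op 10: inc R1 by 1 -> R1=(0,10,0,3) value=13
Op 11: merge R0<->R2 -> R0=(0,0,6,0) R2=(0,0,6,0)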